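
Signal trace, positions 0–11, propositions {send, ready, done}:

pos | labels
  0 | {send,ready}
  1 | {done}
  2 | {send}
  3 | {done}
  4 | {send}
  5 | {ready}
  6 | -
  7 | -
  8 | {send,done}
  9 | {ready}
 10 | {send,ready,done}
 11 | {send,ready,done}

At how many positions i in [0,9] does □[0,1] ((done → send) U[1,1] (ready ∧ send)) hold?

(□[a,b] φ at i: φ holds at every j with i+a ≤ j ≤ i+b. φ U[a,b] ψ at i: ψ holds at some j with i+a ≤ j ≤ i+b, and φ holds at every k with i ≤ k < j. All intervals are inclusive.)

Evaluate at each i in [0,9]:
  i=0: ✗ (fails at j=0)
  i=1: ✗ (fails at j=1)
  i=2: ✗ (fails at j=2)
  i=3: ✗ (fails at j=3)
  i=4: ✗ (fails at j=4)
  i=5: ✗ (fails at j=5)
  i=6: ✗ (fails at j=6)
  i=7: ✗ (fails at j=7)
  i=8: ✗ (fails at j=8)
  i=9: ✓ (all of [9,10])
Positions where it holds: {9} → 1.

1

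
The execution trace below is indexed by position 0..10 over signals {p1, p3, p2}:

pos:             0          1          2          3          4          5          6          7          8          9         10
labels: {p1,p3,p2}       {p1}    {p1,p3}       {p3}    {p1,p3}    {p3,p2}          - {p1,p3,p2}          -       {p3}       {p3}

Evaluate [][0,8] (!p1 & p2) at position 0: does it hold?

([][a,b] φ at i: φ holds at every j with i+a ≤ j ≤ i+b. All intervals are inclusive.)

False

Check (!p1 & p2) at every j in [0,8]:
  j=0: false
  j=1: false
  j=2: false
  j=3: false
  j=4: false
  j=5: true
  j=6: false
  j=7: false
  j=8: false
Fails at j=0 → formula fails.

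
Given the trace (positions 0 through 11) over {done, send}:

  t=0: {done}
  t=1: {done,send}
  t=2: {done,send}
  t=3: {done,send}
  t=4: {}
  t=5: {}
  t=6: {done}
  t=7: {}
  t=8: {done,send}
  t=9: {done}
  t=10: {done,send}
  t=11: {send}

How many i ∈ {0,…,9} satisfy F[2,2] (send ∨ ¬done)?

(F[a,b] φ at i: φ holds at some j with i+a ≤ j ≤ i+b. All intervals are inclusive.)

8

Evaluate at each i in [0,9]:
  i=0: ✓ (witness j=2)
  i=1: ✓ (witness j=3)
  i=2: ✓ (witness j=4)
  i=3: ✓ (witness j=5)
  i=4: ✗ (none in [6,6])
  i=5: ✓ (witness j=7)
  i=6: ✓ (witness j=8)
  i=7: ✗ (none in [9,9])
  i=8: ✓ (witness j=10)
  i=9: ✓ (witness j=11)
Positions where it holds: {0, 1, 2, 3, 5, 6, 8, 9} → 8.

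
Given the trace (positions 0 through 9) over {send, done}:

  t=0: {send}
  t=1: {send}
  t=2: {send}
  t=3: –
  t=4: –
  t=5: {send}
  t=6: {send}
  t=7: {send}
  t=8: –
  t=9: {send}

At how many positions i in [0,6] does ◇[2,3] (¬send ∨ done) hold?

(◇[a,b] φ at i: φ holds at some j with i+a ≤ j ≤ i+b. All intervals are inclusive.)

Evaluate at each i in [0,6]:
  i=0: ✓ (witness j=3)
  i=1: ✓ (witness j=3)
  i=2: ✓ (witness j=4)
  i=3: ✗ (none in [5,6])
  i=4: ✗ (none in [6,7])
  i=5: ✓ (witness j=8)
  i=6: ✓ (witness j=8)
Positions where it holds: {0, 1, 2, 5, 6} → 5.

5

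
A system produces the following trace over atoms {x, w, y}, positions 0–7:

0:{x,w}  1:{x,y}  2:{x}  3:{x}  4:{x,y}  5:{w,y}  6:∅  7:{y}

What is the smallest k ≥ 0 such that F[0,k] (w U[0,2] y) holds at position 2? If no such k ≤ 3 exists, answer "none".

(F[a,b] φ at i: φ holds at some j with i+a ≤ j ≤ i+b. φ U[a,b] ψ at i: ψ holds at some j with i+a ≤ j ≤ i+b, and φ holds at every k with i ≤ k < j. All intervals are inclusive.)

Scan j = 2,3,… for (w U[0,2] y):
  j=2: fails
  j=3: fails
  j=4: holds
First hit at j=4, so smallest k = 4-2 = 2.

2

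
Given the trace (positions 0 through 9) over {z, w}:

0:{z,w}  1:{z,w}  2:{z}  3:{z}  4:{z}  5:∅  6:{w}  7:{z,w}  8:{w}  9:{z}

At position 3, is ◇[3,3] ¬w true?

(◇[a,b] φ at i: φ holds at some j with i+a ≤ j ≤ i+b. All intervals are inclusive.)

Does not hold

Check ¬w at each j in [6,6]:
  j=6: false
No position in the window satisfies it → formula fails.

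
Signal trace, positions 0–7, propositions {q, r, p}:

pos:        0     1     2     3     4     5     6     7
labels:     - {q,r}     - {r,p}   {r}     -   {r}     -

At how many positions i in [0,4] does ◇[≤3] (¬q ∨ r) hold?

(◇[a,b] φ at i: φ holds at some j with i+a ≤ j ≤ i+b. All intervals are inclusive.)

Evaluate at each i in [0,4]:
  i=0: ✓ (witness j=0)
  i=1: ✓ (witness j=1)
  i=2: ✓ (witness j=2)
  i=3: ✓ (witness j=3)
  i=4: ✓ (witness j=4)
Positions where it holds: {0, 1, 2, 3, 4} → 5.

5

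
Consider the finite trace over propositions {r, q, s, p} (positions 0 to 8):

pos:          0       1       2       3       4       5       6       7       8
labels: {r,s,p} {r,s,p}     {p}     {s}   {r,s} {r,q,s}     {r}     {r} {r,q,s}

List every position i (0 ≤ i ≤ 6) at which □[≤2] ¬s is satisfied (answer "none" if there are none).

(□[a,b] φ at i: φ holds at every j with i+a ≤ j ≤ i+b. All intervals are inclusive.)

none

Evaluate at each i in [0,6]:
  i=0: ✗ (fails at j=0)
  i=1: ✗ (fails at j=1)
  i=2: ✗ (fails at j=3)
  i=3: ✗ (fails at j=3)
  i=4: ✗ (fails at j=4)
  i=5: ✗ (fails at j=5)
  i=6: ✗ (fails at j=8)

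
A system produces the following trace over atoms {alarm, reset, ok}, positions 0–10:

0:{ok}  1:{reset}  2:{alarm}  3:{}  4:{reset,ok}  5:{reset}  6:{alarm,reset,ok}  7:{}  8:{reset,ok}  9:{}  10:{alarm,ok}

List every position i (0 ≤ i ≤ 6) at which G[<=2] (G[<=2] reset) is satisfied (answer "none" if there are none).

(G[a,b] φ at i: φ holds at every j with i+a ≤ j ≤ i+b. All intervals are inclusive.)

Evaluate at each i in [0,6]:
  i=0: ✗ (fails at j=0)
  i=1: ✗ (fails at j=1)
  i=2: ✗ (fails at j=2)
  i=3: ✗ (fails at j=3)
  i=4: ✗ (fails at j=5)
  i=5: ✗ (fails at j=5)
  i=6: ✗ (fails at j=6)

none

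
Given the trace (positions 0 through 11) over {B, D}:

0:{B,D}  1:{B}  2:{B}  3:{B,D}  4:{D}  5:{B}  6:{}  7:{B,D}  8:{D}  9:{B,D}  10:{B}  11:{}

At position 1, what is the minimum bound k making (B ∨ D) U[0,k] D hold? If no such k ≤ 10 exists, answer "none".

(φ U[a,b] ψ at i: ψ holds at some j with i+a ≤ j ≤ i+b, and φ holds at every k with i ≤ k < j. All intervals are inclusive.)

Need earliest j ≥ 1 with D, and (B ∨ D) at every k in [1,j-1].
  j=1: rhs fails.
  j=2: rhs fails.
  j=3: rhs holds; lhs holds on [1,2]. k = 2.

2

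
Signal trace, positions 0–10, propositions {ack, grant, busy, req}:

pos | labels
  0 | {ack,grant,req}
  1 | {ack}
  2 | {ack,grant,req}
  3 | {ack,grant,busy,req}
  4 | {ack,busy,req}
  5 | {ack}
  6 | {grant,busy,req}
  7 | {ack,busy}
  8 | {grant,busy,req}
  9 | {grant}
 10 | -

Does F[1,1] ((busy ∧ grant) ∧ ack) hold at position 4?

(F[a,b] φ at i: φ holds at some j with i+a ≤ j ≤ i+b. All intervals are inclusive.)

False

Check ((busy ∧ grant) ∧ ack) at each j in [5,5]:
  j=5: false
No position in the window satisfies it → formula fails.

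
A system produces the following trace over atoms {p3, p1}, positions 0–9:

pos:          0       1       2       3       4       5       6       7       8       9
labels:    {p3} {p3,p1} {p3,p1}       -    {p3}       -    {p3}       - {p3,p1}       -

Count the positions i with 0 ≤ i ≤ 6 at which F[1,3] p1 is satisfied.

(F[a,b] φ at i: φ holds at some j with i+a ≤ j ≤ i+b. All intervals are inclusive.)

4

Evaluate at each i in [0,6]:
  i=0: ✓ (witness j=1)
  i=1: ✓ (witness j=2)
  i=2: ✗ (none in [3,5])
  i=3: ✗ (none in [4,6])
  i=4: ✗ (none in [5,7])
  i=5: ✓ (witness j=8)
  i=6: ✓ (witness j=8)
Positions where it holds: {0, 1, 5, 6} → 4.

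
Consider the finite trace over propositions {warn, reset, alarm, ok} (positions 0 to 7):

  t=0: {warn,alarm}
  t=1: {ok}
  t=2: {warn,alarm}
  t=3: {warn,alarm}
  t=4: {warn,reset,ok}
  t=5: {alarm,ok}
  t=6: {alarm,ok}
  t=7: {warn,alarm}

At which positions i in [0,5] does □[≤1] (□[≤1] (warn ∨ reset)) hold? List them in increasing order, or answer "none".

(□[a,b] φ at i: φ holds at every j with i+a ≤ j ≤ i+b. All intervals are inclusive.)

2

Evaluate at each i in [0,5]:
  i=0: ✗ (fails at j=0)
  i=1: ✗ (fails at j=1)
  i=2: ✓ (all of [2,3])
  i=3: ✗ (fails at j=4)
  i=4: ✗ (fails at j=4)
  i=5: ✗ (fails at j=5)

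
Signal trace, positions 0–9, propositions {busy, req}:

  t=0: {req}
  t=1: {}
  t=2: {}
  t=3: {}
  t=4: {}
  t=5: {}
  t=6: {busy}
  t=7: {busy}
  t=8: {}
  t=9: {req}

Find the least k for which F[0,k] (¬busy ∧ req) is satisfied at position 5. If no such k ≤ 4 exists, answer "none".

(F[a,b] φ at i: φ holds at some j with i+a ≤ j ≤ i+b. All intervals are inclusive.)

4

Scan j = 5,6,… for (¬busy ∧ req):
  j=5: fails
  j=6: fails
  j=7: fails
  j=8: fails
  j=9: holds
First hit at j=9, so smallest k = 9-5 = 4.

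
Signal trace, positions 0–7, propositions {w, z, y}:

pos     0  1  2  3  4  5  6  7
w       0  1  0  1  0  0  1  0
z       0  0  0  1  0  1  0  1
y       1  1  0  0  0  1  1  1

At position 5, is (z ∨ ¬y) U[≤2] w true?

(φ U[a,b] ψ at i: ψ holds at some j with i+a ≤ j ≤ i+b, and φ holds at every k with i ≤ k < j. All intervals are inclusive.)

Need some j in [5,7] with w, and (z ∨ ¬y) at every k in [5,j-1].
  j=5: w false.
  j=6: w holds; (z ∨ ¬y) holds at every k in [5,5] → satisfied.

Yes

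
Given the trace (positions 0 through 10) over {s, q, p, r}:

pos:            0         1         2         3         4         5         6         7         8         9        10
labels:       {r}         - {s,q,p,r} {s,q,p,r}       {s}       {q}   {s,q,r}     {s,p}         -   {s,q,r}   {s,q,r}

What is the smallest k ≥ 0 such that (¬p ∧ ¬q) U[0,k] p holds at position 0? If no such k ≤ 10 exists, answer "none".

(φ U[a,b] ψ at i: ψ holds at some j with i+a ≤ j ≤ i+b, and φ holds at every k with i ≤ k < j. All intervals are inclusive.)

Need earliest j ≥ 0 with p, and (¬p ∧ ¬q) at every k in [0,j-1].
  j=0: rhs fails.
  j=1: rhs fails.
  j=2: rhs holds; lhs holds on [0,1]. k = 2.

2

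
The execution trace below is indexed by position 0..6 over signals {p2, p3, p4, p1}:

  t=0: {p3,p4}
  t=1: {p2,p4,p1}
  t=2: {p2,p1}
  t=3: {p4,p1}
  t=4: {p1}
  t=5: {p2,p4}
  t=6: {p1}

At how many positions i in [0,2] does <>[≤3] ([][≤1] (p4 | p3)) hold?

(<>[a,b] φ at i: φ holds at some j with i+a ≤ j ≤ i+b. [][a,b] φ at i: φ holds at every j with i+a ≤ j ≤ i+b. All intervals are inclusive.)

Evaluate at each i in [0,2]:
  i=0: ✓ (witness j=0)
  i=1: ✗ (none in [1,4])
  i=2: ✗ (none in [2,5])
Positions where it holds: {0} → 1.

1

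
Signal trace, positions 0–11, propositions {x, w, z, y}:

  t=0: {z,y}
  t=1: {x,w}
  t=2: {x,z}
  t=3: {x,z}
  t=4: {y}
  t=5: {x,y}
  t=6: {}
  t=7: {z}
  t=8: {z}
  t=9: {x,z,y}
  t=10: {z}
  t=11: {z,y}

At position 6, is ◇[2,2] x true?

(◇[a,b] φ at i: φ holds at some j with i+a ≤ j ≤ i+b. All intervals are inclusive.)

Check x at each j in [8,8]:
  j=8: false
No position in the window satisfies it → formula fails.

No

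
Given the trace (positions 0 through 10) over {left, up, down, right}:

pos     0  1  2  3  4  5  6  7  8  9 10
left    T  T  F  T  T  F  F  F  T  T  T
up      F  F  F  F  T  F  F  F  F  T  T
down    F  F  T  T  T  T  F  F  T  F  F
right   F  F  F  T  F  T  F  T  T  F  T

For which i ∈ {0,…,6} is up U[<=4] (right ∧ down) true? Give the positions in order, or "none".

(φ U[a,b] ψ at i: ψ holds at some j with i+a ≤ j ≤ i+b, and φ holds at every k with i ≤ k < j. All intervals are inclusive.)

Evaluate at each i in [0,6]:
  i=0: ✗ (lhs fails at k=0 before rhs at j=3)
  i=1: ✗ (lhs fails at k=1 before rhs at j=3)
  i=2: ✗ (lhs fails at k=2 before rhs at j=3)
  i=3: ✓ (rhs at j=3)
  i=4: ✓ (rhs at j=5; lhs holds on [4,4])
  i=5: ✓ (rhs at j=5)
  i=6: ✗ (lhs fails at k=6 before rhs at j=8)

3, 4, 5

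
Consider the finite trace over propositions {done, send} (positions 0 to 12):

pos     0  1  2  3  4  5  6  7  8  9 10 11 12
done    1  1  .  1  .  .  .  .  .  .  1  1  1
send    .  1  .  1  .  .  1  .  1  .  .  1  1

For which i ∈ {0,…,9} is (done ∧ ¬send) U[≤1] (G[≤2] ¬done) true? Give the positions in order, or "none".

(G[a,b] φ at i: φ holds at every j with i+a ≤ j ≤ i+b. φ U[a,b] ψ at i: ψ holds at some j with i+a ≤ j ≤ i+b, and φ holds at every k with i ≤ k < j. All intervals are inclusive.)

Evaluate at each i in [0,9]:
  i=0: ✗ (no rhs in [0,1])
  i=1: ✗ (no rhs in [1,2])
  i=2: ✗ (no rhs in [2,3])
  i=3: ✗ (lhs fails at k=3 before rhs at j=4)
  i=4: ✓ (rhs at j=4)
  i=5: ✓ (rhs at j=5)
  i=6: ✓ (rhs at j=6)
  i=7: ✓ (rhs at j=7)
  i=8: ✗ (no rhs in [8,9])
  i=9: ✗ (no rhs in [9,10])

4, 5, 6, 7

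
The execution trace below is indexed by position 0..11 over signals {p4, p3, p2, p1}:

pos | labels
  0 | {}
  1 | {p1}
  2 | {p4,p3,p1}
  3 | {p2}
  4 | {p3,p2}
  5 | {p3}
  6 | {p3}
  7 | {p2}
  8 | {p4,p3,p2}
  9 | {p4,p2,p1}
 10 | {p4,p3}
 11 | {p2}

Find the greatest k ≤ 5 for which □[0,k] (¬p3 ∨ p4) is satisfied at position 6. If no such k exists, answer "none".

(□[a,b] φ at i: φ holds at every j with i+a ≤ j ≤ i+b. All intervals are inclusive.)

(¬p3 ∨ p4) must hold from j=6 onward; find where it first fails.
  j=6: fails → no k works.

none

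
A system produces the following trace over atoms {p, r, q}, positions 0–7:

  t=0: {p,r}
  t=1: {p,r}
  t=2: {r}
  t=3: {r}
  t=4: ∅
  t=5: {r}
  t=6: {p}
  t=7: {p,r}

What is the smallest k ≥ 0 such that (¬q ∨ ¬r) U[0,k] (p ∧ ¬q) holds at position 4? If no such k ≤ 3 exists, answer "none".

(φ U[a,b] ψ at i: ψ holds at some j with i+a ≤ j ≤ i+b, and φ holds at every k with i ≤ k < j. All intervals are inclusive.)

Need earliest j ≥ 4 with (p ∧ ¬q), and (¬q ∨ ¬r) at every k in [4,j-1].
  j=4: rhs fails.
  j=5: rhs fails.
  j=6: rhs holds; lhs holds on [4,5]. k = 2.

2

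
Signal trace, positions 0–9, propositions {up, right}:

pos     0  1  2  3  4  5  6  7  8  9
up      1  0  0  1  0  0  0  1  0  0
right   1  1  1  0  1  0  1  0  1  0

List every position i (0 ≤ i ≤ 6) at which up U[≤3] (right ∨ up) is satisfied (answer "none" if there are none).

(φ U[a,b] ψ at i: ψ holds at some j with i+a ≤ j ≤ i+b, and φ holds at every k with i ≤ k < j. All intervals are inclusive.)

0, 1, 2, 3, 4, 6

Evaluate at each i in [0,6]:
  i=0: ✓ (rhs at j=0)
  i=1: ✓ (rhs at j=1)
  i=2: ✓ (rhs at j=2)
  i=3: ✓ (rhs at j=3)
  i=4: ✓ (rhs at j=4)
  i=5: ✗ (lhs fails at k=5 before rhs at j=6)
  i=6: ✓ (rhs at j=6)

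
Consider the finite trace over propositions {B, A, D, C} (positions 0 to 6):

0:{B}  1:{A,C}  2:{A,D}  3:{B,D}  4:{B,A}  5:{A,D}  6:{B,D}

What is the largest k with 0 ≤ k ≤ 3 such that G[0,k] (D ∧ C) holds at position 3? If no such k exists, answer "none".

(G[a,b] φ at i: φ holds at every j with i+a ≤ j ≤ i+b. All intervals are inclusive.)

(D ∧ C) must hold from j=3 onward; find where it first fails.
  j=3: fails → no k works.

none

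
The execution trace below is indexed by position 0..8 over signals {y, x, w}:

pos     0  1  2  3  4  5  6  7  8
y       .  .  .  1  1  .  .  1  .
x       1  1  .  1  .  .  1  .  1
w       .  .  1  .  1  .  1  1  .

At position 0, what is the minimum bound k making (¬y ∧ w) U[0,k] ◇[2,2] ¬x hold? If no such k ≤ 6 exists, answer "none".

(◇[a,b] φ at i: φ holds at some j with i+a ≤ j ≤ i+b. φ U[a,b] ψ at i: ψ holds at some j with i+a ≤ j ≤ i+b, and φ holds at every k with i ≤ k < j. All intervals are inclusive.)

0

Need earliest j ≥ 0 with ◇[2,2] ¬x, and (¬y ∧ w) at every k in [0,j-1].
  j=0: rhs holds (empty prefix). k = 0.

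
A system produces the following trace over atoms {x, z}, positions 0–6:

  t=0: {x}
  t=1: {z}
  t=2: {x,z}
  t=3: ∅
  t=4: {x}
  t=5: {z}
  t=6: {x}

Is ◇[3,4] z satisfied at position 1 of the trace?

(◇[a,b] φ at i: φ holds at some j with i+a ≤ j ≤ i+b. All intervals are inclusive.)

Check z at each j in [4,5]:
  j=4: false
  j=5: true
Found at j=5 → formula holds.

Holds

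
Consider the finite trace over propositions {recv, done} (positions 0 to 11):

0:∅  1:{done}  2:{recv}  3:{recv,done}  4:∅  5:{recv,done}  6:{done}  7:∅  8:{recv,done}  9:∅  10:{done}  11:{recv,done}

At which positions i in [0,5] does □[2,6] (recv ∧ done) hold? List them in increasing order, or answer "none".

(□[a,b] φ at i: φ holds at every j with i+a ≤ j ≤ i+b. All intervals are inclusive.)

none

Evaluate at each i in [0,5]:
  i=0: ✗ (fails at j=2)
  i=1: ✗ (fails at j=4)
  i=2: ✗ (fails at j=4)
  i=3: ✗ (fails at j=6)
  i=4: ✗ (fails at j=6)
  i=5: ✗ (fails at j=7)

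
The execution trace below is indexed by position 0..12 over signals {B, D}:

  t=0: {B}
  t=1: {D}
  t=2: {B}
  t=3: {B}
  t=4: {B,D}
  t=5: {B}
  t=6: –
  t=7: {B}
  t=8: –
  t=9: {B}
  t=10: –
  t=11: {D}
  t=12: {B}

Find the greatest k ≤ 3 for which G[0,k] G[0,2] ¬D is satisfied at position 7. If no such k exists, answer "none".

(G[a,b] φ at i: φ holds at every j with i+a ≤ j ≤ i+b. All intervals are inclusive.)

1

G[0,2] ¬D must hold from j=7 onward; find where it first fails.
  j=7: holds
  j=8: holds
  j=9: fails
Holds on [7,8], so largest k = 1.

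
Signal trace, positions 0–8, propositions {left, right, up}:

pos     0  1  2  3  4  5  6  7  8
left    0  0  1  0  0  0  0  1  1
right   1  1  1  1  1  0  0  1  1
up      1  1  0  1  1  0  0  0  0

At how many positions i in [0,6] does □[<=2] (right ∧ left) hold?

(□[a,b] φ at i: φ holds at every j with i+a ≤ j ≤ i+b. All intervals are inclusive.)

Evaluate at each i in [0,6]:
  i=0: ✗ (fails at j=0)
  i=1: ✗ (fails at j=1)
  i=2: ✗ (fails at j=3)
  i=3: ✗ (fails at j=3)
  i=4: ✗ (fails at j=4)
  i=5: ✗ (fails at j=5)
  i=6: ✗ (fails at j=6)
Positions where it holds: {} → 0.

0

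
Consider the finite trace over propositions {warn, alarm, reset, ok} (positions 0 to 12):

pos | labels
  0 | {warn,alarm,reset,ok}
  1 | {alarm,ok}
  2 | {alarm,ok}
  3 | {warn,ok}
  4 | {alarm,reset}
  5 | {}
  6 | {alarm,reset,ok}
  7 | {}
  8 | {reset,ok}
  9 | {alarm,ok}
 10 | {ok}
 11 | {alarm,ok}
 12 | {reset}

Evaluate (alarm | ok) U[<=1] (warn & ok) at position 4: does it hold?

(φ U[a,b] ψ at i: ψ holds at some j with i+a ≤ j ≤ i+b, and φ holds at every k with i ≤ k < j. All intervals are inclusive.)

Does not hold

Need some j in [4,5] with (warn & ok), and (alarm | ok) at every k in [4,j-1].
  j=4: (warn & ok) false.
  j=5: (warn & ok) false.
No j in the window works → until fails.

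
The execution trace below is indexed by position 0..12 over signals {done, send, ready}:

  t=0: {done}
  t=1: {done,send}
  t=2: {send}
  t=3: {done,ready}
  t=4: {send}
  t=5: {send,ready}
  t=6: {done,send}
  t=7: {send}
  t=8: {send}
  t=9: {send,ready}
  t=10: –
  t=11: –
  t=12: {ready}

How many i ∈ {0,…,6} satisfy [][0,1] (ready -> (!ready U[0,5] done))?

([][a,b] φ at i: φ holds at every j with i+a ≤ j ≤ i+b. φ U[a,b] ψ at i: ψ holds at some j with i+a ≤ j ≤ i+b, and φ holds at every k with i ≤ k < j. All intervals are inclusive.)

Evaluate at each i in [0,6]:
  i=0: ✓ (all of [0,1])
  i=1: ✓ (all of [1,2])
  i=2: ✓ (all of [2,3])
  i=3: ✓ (all of [3,4])
  i=4: ✗ (fails at j=5)
  i=5: ✗ (fails at j=5)
  i=6: ✓ (all of [6,7])
Positions where it holds: {0, 1, 2, 3, 6} → 5.

5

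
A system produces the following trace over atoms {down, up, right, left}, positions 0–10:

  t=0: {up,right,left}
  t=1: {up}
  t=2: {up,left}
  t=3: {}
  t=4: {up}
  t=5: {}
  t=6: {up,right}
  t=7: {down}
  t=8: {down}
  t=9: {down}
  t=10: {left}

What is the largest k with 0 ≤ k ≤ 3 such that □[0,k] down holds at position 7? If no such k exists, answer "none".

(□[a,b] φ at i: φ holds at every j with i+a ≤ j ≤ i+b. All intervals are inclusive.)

2

down must hold from j=7 onward; find where it first fails.
  j=7: holds
  j=8: holds
  j=9: holds
  j=10: fails
Holds on [7,9], so largest k = 2.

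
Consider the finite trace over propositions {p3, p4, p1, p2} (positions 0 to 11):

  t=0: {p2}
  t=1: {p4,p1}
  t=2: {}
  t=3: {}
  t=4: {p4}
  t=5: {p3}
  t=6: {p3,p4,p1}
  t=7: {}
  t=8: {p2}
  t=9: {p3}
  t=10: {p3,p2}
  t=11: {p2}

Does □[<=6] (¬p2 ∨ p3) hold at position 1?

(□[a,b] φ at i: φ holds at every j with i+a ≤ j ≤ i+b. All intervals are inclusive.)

Check (¬p2 ∨ p3) at every j in [1,7]:
  j=1: true
  j=2: true
  j=3: true
  j=4: true
  j=5: true
  j=6: true
  j=7: true
All positions satisfy it → formula holds.

True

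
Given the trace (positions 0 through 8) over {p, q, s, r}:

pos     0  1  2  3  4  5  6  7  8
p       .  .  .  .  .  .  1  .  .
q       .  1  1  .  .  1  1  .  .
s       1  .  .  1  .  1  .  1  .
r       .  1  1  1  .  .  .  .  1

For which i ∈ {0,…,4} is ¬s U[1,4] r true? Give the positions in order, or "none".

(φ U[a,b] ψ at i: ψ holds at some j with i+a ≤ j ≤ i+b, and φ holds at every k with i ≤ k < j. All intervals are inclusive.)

Evaluate at each i in [0,4]:
  i=0: ✗ (lhs fails at k=0 before rhs at j=1)
  i=1: ✓ (rhs at j=2; lhs holds on [1,1])
  i=2: ✓ (rhs at j=3; lhs holds on [2,2])
  i=3: ✗ (no rhs in [4,7])
  i=4: ✗ (lhs fails at k=5 before rhs at j=8)

1, 2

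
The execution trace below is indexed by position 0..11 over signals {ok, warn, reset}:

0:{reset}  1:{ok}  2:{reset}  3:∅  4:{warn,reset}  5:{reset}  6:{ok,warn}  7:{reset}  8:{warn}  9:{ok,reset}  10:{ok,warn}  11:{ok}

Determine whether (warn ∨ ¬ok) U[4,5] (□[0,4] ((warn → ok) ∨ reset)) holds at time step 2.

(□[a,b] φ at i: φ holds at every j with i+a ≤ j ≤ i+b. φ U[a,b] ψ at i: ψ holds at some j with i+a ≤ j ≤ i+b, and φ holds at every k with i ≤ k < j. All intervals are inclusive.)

Does not hold

Need some j in [6,7] with □[0,4] ((warn → ok) ∨ reset), and (warn ∨ ¬ok) at every k in [2,j-1].
  j=6: □[0,4] ((warn → ok) ∨ reset) — fails at 8.
  j=7: □[0,4] ((warn → ok) ∨ reset) — fails at 8.
No j in the window works → until fails.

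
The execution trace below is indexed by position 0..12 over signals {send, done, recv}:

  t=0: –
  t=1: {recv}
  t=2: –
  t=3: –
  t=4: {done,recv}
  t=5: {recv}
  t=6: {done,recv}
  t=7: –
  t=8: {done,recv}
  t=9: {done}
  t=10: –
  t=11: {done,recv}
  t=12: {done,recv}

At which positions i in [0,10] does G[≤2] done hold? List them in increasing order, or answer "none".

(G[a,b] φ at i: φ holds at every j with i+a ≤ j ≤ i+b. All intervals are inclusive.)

none

Evaluate at each i in [0,10]:
  i=0: ✗ (fails at j=0)
  i=1: ✗ (fails at j=1)
  i=2: ✗ (fails at j=2)
  i=3: ✗ (fails at j=3)
  i=4: ✗ (fails at j=5)
  i=5: ✗ (fails at j=5)
  i=6: ✗ (fails at j=7)
  i=7: ✗ (fails at j=7)
  i=8: ✗ (fails at j=10)
  i=9: ✗ (fails at j=10)
  i=10: ✗ (fails at j=10)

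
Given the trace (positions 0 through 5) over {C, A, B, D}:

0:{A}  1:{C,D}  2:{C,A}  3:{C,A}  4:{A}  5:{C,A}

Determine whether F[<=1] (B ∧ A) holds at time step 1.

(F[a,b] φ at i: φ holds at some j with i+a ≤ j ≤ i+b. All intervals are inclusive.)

Check (B ∧ A) at each j in [1,2]:
  j=1: false
  j=2: false
No position in the window satisfies it → formula fails.

False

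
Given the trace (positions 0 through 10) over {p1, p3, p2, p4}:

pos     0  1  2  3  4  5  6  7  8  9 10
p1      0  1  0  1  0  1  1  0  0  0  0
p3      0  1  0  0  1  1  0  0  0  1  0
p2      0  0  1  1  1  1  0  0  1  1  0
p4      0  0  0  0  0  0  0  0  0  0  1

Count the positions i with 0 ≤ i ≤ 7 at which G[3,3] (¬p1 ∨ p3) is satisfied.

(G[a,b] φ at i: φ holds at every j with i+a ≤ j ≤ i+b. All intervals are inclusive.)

Evaluate at each i in [0,7]:
  i=0: ✗ (fails at j=3)
  i=1: ✓ (all of [4,4])
  i=2: ✓ (all of [5,5])
  i=3: ✗ (fails at j=6)
  i=4: ✓ (all of [7,7])
  i=5: ✓ (all of [8,8])
  i=6: ✓ (all of [9,9])
  i=7: ✓ (all of [10,10])
Positions where it holds: {1, 2, 4, 5, 6, 7} → 6.

6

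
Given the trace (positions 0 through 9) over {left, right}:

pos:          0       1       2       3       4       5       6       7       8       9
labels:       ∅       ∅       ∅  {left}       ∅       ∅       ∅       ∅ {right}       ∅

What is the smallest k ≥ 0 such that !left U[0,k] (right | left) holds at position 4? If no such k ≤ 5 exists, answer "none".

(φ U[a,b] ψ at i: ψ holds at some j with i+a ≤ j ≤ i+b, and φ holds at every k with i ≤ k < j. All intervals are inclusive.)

4

Need earliest j ≥ 4 with (right | left), and !left at every k in [4,j-1].
  j=4: rhs fails.
  j=5: rhs fails.
  j=6: rhs fails.
  j=7: rhs fails.
  j=8: rhs holds; lhs holds on [4,7]. k = 4.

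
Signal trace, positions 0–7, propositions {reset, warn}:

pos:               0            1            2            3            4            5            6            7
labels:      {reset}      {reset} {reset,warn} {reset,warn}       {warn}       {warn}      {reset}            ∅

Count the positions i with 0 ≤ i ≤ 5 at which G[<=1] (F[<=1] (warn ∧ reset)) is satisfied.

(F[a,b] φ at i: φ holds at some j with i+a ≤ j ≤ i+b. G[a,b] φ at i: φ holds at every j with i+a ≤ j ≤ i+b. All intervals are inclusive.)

2

Evaluate at each i in [0,5]:
  i=0: ✗ (fails at j=0)
  i=1: ✓ (all of [1,2])
  i=2: ✓ (all of [2,3])
  i=3: ✗ (fails at j=4)
  i=4: ✗ (fails at j=4)
  i=5: ✗ (fails at j=5)
Positions where it holds: {1, 2} → 2.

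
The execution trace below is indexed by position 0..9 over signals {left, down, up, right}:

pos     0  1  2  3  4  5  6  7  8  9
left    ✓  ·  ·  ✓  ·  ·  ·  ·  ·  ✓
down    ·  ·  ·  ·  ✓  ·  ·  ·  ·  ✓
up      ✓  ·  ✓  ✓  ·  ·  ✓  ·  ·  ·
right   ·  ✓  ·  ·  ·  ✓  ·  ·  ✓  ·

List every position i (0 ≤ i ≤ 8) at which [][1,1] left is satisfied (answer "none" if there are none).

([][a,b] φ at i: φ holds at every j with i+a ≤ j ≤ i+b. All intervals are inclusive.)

Evaluate at each i in [0,8]:
  i=0: ✗ (fails at j=1)
  i=1: ✗ (fails at j=2)
  i=2: ✓ (all of [3,3])
  i=3: ✗ (fails at j=4)
  i=4: ✗ (fails at j=5)
  i=5: ✗ (fails at j=6)
  i=6: ✗ (fails at j=7)
  i=7: ✗ (fails at j=8)
  i=8: ✓ (all of [9,9])

2, 8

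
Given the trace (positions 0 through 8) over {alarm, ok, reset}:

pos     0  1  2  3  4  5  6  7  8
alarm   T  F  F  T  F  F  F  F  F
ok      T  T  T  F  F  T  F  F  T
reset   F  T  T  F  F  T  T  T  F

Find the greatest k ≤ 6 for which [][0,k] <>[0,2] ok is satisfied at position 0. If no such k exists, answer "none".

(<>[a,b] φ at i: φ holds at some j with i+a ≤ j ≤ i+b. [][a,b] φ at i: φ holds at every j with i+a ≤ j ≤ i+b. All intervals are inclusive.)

<>[0,2] ok must hold from j=0 onward; find where it first fails.
  j=0: holds
  j=1: holds
  j=2: holds
  j=3: holds
  j=4: holds
  j=5: holds
  j=6: holds
Holds through j=6; largest k = 6.

6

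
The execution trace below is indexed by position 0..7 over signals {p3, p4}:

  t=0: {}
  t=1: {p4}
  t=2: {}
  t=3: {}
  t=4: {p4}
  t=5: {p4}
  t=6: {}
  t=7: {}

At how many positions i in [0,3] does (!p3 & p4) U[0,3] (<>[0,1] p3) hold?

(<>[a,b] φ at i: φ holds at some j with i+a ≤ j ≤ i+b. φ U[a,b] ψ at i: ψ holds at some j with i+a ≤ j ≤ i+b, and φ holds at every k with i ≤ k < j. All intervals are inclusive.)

Evaluate at each i in [0,3]:
  i=0: ✗ (no rhs in [0,3])
  i=1: ✗ (no rhs in [1,4])
  i=2: ✗ (no rhs in [2,5])
  i=3: ✗ (no rhs in [3,6])
Positions where it holds: {} → 0.

0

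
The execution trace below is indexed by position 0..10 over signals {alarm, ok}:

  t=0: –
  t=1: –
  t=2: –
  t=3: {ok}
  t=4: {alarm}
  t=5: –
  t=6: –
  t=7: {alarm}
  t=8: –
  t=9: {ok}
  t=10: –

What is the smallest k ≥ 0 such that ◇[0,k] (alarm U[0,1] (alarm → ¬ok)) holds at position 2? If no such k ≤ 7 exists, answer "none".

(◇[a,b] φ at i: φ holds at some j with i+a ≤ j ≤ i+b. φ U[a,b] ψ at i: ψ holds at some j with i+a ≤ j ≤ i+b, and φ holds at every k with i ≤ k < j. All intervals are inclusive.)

0

Scan j = 2,3,… for (alarm U[0,1] (alarm → ¬ok)):
  j=2: holds
First hit at j=2, so smallest k = 2-2 = 0.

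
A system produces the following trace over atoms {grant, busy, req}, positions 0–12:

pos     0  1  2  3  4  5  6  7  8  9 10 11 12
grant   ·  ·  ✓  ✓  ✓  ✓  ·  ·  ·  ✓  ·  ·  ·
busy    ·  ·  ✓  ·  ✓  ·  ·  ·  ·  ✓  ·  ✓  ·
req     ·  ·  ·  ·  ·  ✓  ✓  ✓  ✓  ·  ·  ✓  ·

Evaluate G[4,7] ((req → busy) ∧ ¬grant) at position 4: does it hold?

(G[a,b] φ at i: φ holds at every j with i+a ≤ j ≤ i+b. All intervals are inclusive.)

No

Check ((req → busy) ∧ ¬grant) at every j in [8,11]:
  j=8: false
  j=9: false
  j=10: true
  j=11: true
Fails at j=8 → formula fails.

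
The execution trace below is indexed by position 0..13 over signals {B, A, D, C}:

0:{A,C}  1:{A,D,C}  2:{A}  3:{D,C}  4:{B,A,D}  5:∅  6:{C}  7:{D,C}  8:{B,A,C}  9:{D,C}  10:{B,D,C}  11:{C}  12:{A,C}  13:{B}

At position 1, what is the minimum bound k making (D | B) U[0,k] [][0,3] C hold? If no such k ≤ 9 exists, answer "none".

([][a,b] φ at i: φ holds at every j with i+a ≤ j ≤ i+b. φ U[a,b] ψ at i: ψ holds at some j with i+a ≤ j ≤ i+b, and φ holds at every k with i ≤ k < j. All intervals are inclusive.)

Need earliest j ≥ 1 with [][0,3] C, and (D | B) at every k in [1,j-1].
  j=1: rhs fails.
  j=2: rhs fails.
  j=3: rhs fails.
  j=4: rhs fails.
  j=5: rhs fails.
  j=6: rhs holds but lhs fails at k=2.
  j=7: rhs holds but lhs fails at k=2.
  j=8: rhs holds but lhs fails at k=2.
  j=9: rhs holds but lhs fails at k=2.
  j=10: rhs fails.
No witness within the range → none.

none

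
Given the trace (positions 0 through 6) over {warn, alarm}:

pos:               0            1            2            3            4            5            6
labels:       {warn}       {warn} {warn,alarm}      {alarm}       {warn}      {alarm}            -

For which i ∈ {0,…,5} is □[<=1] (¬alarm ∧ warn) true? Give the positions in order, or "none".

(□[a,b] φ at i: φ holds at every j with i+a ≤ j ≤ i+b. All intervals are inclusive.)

Evaluate at each i in [0,5]:
  i=0: ✓ (all of [0,1])
  i=1: ✗ (fails at j=2)
  i=2: ✗ (fails at j=2)
  i=3: ✗ (fails at j=3)
  i=4: ✗ (fails at j=5)
  i=5: ✗ (fails at j=5)

0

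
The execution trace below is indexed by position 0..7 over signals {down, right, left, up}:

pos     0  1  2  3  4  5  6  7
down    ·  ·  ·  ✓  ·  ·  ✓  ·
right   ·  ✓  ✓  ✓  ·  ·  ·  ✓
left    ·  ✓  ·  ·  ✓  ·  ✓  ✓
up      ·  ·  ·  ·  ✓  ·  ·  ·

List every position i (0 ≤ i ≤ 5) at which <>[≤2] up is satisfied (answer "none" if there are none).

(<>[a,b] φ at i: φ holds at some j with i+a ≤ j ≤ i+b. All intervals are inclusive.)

Evaluate at each i in [0,5]:
  i=0: ✗ (none in [0,2])
  i=1: ✗ (none in [1,3])
  i=2: ✓ (witness j=4)
  i=3: ✓ (witness j=4)
  i=4: ✓ (witness j=4)
  i=5: ✗ (none in [5,7])

2, 3, 4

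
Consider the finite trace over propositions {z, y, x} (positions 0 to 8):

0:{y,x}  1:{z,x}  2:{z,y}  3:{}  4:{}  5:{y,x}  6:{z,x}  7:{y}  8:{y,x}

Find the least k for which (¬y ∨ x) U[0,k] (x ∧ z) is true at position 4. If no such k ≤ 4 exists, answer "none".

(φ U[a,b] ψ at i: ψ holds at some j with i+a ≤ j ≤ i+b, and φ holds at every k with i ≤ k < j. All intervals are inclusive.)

2

Need earliest j ≥ 4 with (x ∧ z), and (¬y ∨ x) at every k in [4,j-1].
  j=4: rhs fails.
  j=5: rhs fails.
  j=6: rhs holds; lhs holds on [4,5]. k = 2.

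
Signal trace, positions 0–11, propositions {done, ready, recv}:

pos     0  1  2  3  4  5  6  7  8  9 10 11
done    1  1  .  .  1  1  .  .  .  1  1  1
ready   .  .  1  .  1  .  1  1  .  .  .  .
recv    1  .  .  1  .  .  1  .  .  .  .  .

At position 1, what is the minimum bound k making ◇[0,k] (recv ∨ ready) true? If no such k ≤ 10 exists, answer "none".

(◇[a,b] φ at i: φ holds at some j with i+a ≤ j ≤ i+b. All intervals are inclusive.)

1

Scan j = 1,2,… for (recv ∨ ready):
  j=1: fails
  j=2: holds
First hit at j=2, so smallest k = 2-1 = 1.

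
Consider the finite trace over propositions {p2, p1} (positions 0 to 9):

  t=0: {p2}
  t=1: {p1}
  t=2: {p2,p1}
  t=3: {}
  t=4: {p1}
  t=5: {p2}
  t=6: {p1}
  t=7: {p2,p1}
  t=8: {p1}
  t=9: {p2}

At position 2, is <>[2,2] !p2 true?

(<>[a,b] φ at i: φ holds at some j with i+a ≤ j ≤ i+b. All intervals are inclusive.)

True

Check !p2 at each j in [4,4]:
  j=4: true
Found at j=4 → formula holds.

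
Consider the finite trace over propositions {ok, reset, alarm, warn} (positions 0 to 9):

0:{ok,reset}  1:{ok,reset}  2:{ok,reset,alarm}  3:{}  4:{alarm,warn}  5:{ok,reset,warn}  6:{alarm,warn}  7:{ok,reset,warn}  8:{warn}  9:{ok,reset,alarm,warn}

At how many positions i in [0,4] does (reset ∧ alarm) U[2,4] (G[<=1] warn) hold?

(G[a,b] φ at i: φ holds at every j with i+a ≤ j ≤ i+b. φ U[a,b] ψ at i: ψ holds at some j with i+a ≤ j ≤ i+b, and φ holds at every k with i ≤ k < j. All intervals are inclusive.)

0

Evaluate at each i in [0,4]:
  i=0: ✗ (lhs fails at k=0 before rhs at j=4)
  i=1: ✗ (lhs fails at k=1 before rhs at j=4)
  i=2: ✗ (lhs fails at k=3 before rhs at j=4)
  i=3: ✗ (lhs fails at k=3 before rhs at j=5)
  i=4: ✗ (lhs fails at k=4 before rhs at j=6)
Positions where it holds: {} → 0.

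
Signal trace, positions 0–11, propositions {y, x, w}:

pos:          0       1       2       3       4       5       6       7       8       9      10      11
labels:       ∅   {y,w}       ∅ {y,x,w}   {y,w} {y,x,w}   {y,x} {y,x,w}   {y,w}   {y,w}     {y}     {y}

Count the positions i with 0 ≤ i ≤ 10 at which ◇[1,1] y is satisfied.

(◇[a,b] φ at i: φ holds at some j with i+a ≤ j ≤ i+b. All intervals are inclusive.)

Evaluate at each i in [0,10]:
  i=0: ✓ (witness j=1)
  i=1: ✗ (none in [2,2])
  i=2: ✓ (witness j=3)
  i=3: ✓ (witness j=4)
  i=4: ✓ (witness j=5)
  i=5: ✓ (witness j=6)
  i=6: ✓ (witness j=7)
  i=7: ✓ (witness j=8)
  i=8: ✓ (witness j=9)
  i=9: ✓ (witness j=10)
  i=10: ✓ (witness j=11)
Positions where it holds: {0, 2, 3, 4, 5, 6, 7, 8, 9, 10} → 10.

10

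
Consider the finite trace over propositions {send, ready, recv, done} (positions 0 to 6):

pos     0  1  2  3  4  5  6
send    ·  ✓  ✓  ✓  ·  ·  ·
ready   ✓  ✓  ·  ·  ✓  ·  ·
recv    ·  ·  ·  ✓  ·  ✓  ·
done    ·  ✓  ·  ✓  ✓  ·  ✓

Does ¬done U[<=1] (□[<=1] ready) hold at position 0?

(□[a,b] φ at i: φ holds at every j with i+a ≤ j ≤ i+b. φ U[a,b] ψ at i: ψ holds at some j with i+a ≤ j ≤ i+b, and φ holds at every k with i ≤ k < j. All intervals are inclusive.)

Yes

Need some j in [0,1] with □[<=1] ready, and ¬done at every k in [0,j-1].
  j=0: □[<=1] ready holds; no prefix to check → satisfied.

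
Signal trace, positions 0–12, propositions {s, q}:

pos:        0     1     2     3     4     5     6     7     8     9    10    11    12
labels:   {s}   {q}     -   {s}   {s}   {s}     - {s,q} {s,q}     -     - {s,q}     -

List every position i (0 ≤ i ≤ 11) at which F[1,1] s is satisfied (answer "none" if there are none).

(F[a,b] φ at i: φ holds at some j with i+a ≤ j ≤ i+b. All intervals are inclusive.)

Evaluate at each i in [0,11]:
  i=0: ✗ (none in [1,1])
  i=1: ✗ (none in [2,2])
  i=2: ✓ (witness j=3)
  i=3: ✓ (witness j=4)
  i=4: ✓ (witness j=5)
  i=5: ✗ (none in [6,6])
  i=6: ✓ (witness j=7)
  i=7: ✓ (witness j=8)
  i=8: ✗ (none in [9,9])
  i=9: ✗ (none in [10,10])
  i=10: ✓ (witness j=11)
  i=11: ✗ (none in [12,12])

2, 3, 4, 6, 7, 10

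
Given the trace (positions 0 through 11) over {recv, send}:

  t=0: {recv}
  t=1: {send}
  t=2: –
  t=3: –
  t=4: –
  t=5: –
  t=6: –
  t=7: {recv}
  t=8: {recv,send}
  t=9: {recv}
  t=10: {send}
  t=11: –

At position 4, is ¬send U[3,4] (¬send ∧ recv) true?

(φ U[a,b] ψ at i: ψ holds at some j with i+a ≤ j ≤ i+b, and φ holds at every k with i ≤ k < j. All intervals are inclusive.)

True

Need some j in [7,8] with (¬send ∧ recv), and ¬send at every k in [4,j-1].
  j=7: (¬send ∧ recv) holds; ¬send holds at every k in [4,6] → satisfied.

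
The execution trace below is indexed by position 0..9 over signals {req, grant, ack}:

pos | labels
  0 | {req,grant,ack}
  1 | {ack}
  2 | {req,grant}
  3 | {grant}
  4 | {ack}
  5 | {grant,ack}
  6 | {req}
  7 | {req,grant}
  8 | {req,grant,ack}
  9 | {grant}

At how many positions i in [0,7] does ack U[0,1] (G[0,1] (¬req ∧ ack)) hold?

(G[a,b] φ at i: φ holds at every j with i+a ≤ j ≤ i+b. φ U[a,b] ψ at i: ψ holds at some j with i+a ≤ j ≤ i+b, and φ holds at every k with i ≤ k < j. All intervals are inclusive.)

1

Evaluate at each i in [0,7]:
  i=0: ✗ (no rhs in [0,1])
  i=1: ✗ (no rhs in [1,2])
  i=2: ✗ (no rhs in [2,3])
  i=3: ✗ (lhs fails at k=3 before rhs at j=4)
  i=4: ✓ (rhs at j=4)
  i=5: ✗ (no rhs in [5,6])
  i=6: ✗ (no rhs in [6,7])
  i=7: ✗ (no rhs in [7,8])
Positions where it holds: {4} → 1.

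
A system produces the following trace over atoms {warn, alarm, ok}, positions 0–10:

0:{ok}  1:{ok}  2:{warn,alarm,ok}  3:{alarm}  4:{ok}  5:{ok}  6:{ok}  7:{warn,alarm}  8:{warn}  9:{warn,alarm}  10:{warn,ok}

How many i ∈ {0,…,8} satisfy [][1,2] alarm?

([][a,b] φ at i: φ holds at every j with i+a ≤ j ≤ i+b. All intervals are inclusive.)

Evaluate at each i in [0,8]:
  i=0: ✗ (fails at j=1)
  i=1: ✓ (all of [2,3])
  i=2: ✗ (fails at j=4)
  i=3: ✗ (fails at j=4)
  i=4: ✗ (fails at j=5)
  i=5: ✗ (fails at j=6)
  i=6: ✗ (fails at j=8)
  i=7: ✗ (fails at j=8)
  i=8: ✗ (fails at j=10)
Positions where it holds: {1} → 1.

1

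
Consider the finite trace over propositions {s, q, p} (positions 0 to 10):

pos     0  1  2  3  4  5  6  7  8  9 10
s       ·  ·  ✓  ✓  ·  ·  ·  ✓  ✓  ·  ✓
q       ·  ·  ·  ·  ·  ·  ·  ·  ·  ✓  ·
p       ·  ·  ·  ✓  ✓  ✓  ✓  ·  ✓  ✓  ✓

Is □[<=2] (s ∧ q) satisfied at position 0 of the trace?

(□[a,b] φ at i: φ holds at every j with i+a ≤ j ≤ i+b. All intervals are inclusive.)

Does not hold

Check (s ∧ q) at every j in [0,2]:
  j=0: false
  j=1: false
  j=2: false
Fails at j=0 → formula fails.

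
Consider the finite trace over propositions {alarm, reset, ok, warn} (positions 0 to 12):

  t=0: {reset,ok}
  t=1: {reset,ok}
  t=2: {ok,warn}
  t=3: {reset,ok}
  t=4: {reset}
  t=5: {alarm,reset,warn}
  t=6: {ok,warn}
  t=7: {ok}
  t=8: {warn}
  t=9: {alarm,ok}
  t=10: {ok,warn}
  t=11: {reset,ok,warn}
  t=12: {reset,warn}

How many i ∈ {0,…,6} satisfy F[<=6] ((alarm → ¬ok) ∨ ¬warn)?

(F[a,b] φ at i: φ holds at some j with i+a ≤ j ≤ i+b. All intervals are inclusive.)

7

Evaluate at each i in [0,6]:
  i=0: ✓ (witness j=0)
  i=1: ✓ (witness j=1)
  i=2: ✓ (witness j=2)
  i=3: ✓ (witness j=3)
  i=4: ✓ (witness j=4)
  i=5: ✓ (witness j=5)
  i=6: ✓ (witness j=6)
Positions where it holds: {0, 1, 2, 3, 4, 5, 6} → 7.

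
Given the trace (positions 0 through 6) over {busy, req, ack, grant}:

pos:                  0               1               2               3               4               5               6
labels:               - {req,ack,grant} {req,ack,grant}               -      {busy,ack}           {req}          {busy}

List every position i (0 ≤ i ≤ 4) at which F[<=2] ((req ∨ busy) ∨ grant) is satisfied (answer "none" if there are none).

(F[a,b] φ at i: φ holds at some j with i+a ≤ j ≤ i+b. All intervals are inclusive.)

0, 1, 2, 3, 4

Evaluate at each i in [0,4]:
  i=0: ✓ (witness j=1)
  i=1: ✓ (witness j=1)
  i=2: ✓ (witness j=2)
  i=3: ✓ (witness j=4)
  i=4: ✓ (witness j=4)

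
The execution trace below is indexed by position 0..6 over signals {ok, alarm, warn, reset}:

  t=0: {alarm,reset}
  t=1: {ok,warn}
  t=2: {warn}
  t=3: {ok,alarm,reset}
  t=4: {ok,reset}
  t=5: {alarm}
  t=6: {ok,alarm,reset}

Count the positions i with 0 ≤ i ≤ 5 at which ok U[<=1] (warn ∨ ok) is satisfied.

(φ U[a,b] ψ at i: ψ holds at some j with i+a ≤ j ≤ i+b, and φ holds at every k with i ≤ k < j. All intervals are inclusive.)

4

Evaluate at each i in [0,5]:
  i=0: ✗ (lhs fails at k=0 before rhs at j=1)
  i=1: ✓ (rhs at j=1)
  i=2: ✓ (rhs at j=2)
  i=3: ✓ (rhs at j=3)
  i=4: ✓ (rhs at j=4)
  i=5: ✗ (lhs fails at k=5 before rhs at j=6)
Positions where it holds: {1, 2, 3, 4} → 4.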